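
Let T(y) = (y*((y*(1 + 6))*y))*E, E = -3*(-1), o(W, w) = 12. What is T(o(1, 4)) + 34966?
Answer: 71254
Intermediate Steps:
E = 3
T(y) = 21*y³ (T(y) = (y*((y*(1 + 6))*y))*3 = (y*((y*7)*y))*3 = (y*((7*y)*y))*3 = (y*(7*y²))*3 = (7*y³)*3 = 21*y³)
T(o(1, 4)) + 34966 = 21*12³ + 34966 = 21*1728 + 34966 = 36288 + 34966 = 71254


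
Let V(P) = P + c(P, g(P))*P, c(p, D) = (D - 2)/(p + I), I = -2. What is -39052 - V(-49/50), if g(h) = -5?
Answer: -290912949/7450 ≈ -39049.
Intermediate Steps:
c(p, D) = (-2 + D)/(-2 + p) (c(p, D) = (D - 2)/(p - 2) = (-2 + D)/(-2 + p))
V(P) = P - 7*P/(-2 + P) (V(P) = P + ((-2 - 5)/(-2 + P))*P = P + (-7/(-2 + P))*P = P - 7*P/(-2 + P))
-39052 - V(-49/50) = -39052 - (-49/50)*(-9 - 49/50)/(-2 - 49/50) = -39052 - (-49*1/50)*(-9 - 49*1/50)/(-2 - 49*1/50) = -39052 - (-49)*(-9 - 49/50)/(50*(-2 - 49/50)) = -39052 - (-49)*(-499)/(50*(-149/50)*50) = -39052 - (-49)*(-50)*(-499)/(50*149*50) = -39052 - 1*(-24451/7450) = -39052 + 24451/7450 = -290912949/7450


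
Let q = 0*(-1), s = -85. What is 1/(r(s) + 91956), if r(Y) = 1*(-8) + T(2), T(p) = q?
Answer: 1/91948 ≈ 1.0876e-5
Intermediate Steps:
q = 0
T(p) = 0
r(Y) = -8 (r(Y) = 1*(-8) + 0 = -8 + 0 = -8)
1/(r(s) + 91956) = 1/(-8 + 91956) = 1/91948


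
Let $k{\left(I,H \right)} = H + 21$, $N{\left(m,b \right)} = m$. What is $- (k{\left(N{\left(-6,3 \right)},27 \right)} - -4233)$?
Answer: $-4281$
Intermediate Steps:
$k{\left(I,H \right)} = 21 + H$
$- (k{\left(N{\left(-6,3 \right)},27 \right)} - -4233) = - (\left(21 + 27\right) - -4233) = - (48 + 4233) = \left(-1\right) 4281 = -4281$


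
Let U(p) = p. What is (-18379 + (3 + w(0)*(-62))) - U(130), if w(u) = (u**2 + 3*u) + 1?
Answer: -18568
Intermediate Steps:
w(u) = 1 + u**2 + 3*u
(-18379 + (3 + w(0)*(-62))) - U(130) = (-18379 + (3 + (1 + 0**2 + 3*0)*(-62))) - 1*130 = (-18379 + (3 + (1 + 0 + 0)*(-62))) - 130 = (-18379 + (3 + 1*(-62))) - 130 = (-18379 + (3 - 62)) - 130 = (-18379 - 59) - 130 = -18438 - 130 = -18568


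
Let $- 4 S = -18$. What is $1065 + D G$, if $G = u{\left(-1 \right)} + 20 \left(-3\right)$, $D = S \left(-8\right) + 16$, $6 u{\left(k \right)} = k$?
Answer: $\frac{6805}{3} \approx 2268.3$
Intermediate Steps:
$S = \frac{9}{2}$ ($S = \left(- \frac{1}{4}\right) \left(-18\right) = \frac{9}{2} \approx 4.5$)
$u{\left(k \right)} = \frac{k}{6}$
$D = -20$ ($D = \frac{9}{2} \left(-8\right) + 16 = -36 + 16 = -20$)
$G = - \frac{361}{6}$ ($G = \frac{1}{6} \left(-1\right) + 20 \left(-3\right) = - \frac{1}{6} - 60 = - \frac{361}{6} \approx -60.167$)
$1065 + D G = 1065 - - \frac{3610}{3} = 1065 + \frac{3610}{3} = \frac{6805}{3}$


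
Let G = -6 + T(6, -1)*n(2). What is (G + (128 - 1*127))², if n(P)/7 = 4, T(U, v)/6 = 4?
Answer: 444889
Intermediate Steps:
T(U, v) = 24 (T(U, v) = 6*4 = 24)
n(P) = 28 (n(P) = 7*4 = 28)
G = 666 (G = -6 + 24*28 = -6 + 672 = 666)
(G + (128 - 1*127))² = (666 + (128 - 1*127))² = (666 + (128 - 127))² = (666 + 1)² = 667² = 444889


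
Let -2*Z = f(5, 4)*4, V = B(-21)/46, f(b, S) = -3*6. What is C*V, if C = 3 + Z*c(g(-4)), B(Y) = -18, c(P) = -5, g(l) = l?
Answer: 1593/23 ≈ 69.261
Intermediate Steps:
f(b, S) = -18
V = -9/23 (V = -18/46 = -18*1/46 = -9/23 ≈ -0.39130)
Z = 36 (Z = -(-9)*4 = -1/2*(-72) = 36)
C = -177 (C = 3 + 36*(-5) = 3 - 180 = -177)
C*V = -177*(-9/23) = 1593/23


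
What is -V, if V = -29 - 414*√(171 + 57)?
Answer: 29 + 828*√57 ≈ 6280.3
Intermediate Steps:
V = -29 - 828*√57 ≈ -6280.3
-V = -(-29 - 828*√57) = 29 + 828*√57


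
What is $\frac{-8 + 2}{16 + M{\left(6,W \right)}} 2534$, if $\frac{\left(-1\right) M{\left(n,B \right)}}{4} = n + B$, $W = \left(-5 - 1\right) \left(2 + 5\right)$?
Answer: $- \frac{3801}{40} \approx -95.025$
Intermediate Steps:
$W = -42$ ($W = \left(-6\right) 7 = -42$)
$M{\left(n,B \right)} = - 4 B - 4 n$ ($M{\left(n,B \right)} = - 4 \left(n + B\right) = - 4 \left(B + n\right) = - 4 B - 4 n$)
$\frac{-8 + 2}{16 + M{\left(6,W \right)}} 2534 = \frac{-8 + 2}{16 - -144} \cdot 2534 = - \frac{6}{16 + \left(168 - 24\right)} 2534 = - \frac{6}{16 + 144} \cdot 2534 = - \frac{6}{160} \cdot 2534 = \left(-6\right) \frac{1}{160} \cdot 2534 = \left(- \frac{3}{80}\right) 2534 = - \frac{3801}{40}$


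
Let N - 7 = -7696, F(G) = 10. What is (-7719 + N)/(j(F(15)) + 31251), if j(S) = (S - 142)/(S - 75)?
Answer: -333840/677149 ≈ -0.49301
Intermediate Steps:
N = -7689 (N = 7 - 7696 = -7689)
j(S) = (-142 + S)/(-75 + S)
(-7719 + N)/(j(F(15)) + 31251) = (-7719 - 7689)/((-142 + 10)/(-75 + 10) + 31251) = -15408/(-132/(-65) + 31251) = -15408/(-1/65*(-132) + 31251) = -15408/(132/65 + 31251) = -15408/2031447/65 = -15408*65/2031447 = -333840/677149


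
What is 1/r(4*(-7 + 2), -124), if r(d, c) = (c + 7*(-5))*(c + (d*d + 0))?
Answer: -1/43884 ≈ -2.2787e-5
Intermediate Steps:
r(d, c) = (-35 + c)*(c + d**2) (r(d, c) = (c - 35)*(c + (d**2 + 0)) = (-35 + c)*(c + d**2))
1/r(4*(-7 + 2), -124) = 1/((-124)**2 - 35*(-124) - 35*16*(-7 + 2)**2 - 124*16*(-7 + 2)**2) = 1/(15376 + 4340 - 35*(4*(-5))**2 - 124*(4*(-5))**2) = 1/(15376 + 4340 - 35*(-20)**2 - 124*(-20)**2) = 1/(15376 + 4340 - 35*400 - 124*400) = 1/(15376 + 4340 - 14000 - 49600) = 1/(-43884) = -1/43884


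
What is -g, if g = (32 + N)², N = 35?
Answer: -4489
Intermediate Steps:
g = 4489 (g = (32 + 35)² = 67² = 4489)
-g = -1*4489 = -4489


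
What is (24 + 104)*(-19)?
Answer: -2432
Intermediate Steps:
(24 + 104)*(-19) = 128*(-19) = -2432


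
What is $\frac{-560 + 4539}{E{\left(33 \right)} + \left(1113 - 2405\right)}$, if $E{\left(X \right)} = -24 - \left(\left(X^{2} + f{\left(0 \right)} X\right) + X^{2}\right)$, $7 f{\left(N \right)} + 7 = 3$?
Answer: $- \frac{27853}{24326} \approx -1.145$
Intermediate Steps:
$f{\left(N \right)} = - \frac{4}{7}$ ($f{\left(N \right)} = -1 + \frac{1}{7} \cdot 3 = -1 + \frac{3}{7} = - \frac{4}{7}$)
$E{\left(X \right)} = -24 - 2 X^{2} + \frac{4 X}{7}$ ($E{\left(X \right)} = -24 - \left(\left(X^{2} - \frac{4 X}{7}\right) + X^{2}\right) = -24 - \left(2 X^{2} - \frac{4 X}{7}\right) = -24 - 2 X^{2} + \frac{4 X}{7}$)
$\frac{-560 + 4539}{E{\left(33 \right)} + \left(1113 - 2405\right)} = \frac{-560 + 4539}{\left(-24 - 2 \cdot 33^{2} + \frac{4}{7} \cdot 33\right) + \left(1113 - 2405\right)} = \frac{3979}{\left(-24 - 2178 + \frac{132}{7}\right) + \left(1113 - 2405\right)} = \frac{3979}{\left(-24 - 2178 + \frac{132}{7}\right) - 1292} = \frac{3979}{- \frac{15282}{7} - 1292} = \frac{3979}{- \frac{24326}{7}} = 3979 \left(- \frac{7}{24326}\right) = - \frac{27853}{24326}$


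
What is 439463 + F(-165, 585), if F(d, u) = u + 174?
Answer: 440222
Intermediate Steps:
F(d, u) = 174 + u
439463 + F(-165, 585) = 439463 + (174 + 585) = 439463 + 759 = 440222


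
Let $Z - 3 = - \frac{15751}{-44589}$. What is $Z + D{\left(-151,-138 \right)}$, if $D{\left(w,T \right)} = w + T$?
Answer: $- \frac{12736703}{44589} \approx -285.65$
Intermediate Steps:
$Z = \frac{149518}{44589}$ ($Z = 3 - \frac{15751}{-44589} = 3 - - \frac{15751}{44589} = 3 + \frac{15751}{44589} = \frac{149518}{44589} \approx 3.3532$)
$D{\left(w,T \right)} = T + w$
$Z + D{\left(-151,-138 \right)} = \frac{149518}{44589} - 289 = - \frac{12736703}{44589}$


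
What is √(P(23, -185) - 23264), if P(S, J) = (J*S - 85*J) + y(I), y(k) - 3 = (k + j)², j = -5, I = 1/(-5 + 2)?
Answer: I*√105863/3 ≈ 108.46*I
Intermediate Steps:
I = -⅓ (I = 1/(-3) = -⅓ ≈ -0.33333)
y(k) = 3 + (-5 + k)² (y(k) = 3 + (k - 5)² = 3 + (-5 + k)²)
P(S, J) = 283/9 - 85*J + J*S (P(S, J) = (J*S - 85*J) + (3 + (-5 - ⅓)²) = (-85*J + J*S) + (3 + (-16/3)²) = (-85*J + J*S) + (3 + 256/9) = (-85*J + J*S) + 283/9 = 283/9 - 85*J + J*S)
√(P(23, -185) - 23264) = √((283/9 - 85*(-185) - 185*23) - 23264) = √((283/9 + 15725 - 4255) - 23264) = √(103513/9 - 23264) = √(-105863/9) = I*√105863/3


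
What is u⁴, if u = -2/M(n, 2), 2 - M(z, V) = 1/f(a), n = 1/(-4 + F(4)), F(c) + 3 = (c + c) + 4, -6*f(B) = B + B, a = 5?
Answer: 10000/28561 ≈ 0.35013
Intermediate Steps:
f(B) = -B/3 (f(B) = -(B + B)/6 = -B/3)
F(c) = 1 + 2*c (F(c) = -3 + ((c + c) + 4) = -3 + (2*c + 4) = -3 + (4 + 2*c) = 1 + 2*c)
n = ⅕ (n = 1/(-4 + (1 + 2*4)) = 1/(-4 + (1 + 8)) = 1/(-4 + 9) = 1/5 = ⅕ ≈ 0.20000)
M(z, V) = 13/5 (M(z, V) = 2 - 1/((-⅓*5)) = 2 - 1/(-5/3) = 2 - (-3)/5 = 2 - 1*(-⅗) = 2 + ⅗ = 13/5)
u = -10/13 (u = -2/13/5 = -2*5/13 = -10/13 ≈ -0.76923)
u⁴ = (-10/13)⁴ = 10000/28561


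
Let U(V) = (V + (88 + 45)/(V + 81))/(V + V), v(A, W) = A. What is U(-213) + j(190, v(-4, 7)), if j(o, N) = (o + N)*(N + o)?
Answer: 1945430521/56232 ≈ 34597.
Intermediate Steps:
U(V) = (V + 133/(81 + V))/(2*V) (U(V) = (V + 133/(81 + V))/((2*V)) = (V + 133/(81 + V))*(1/(2*V)) = (V + 133/(81 + V))/(2*V))
j(o, N) = (N + o)² (j(o, N) = (N + o)*(N + o) = (N + o)²)
U(-213) + j(190, v(-4, 7)) = (½)*(133 + (-213)² + 81*(-213))/(-213*(81 - 213)) + (-4 + 190)² = (½)*(-1/213)*(133 + 45369 - 17253)/(-132) + 186² = (½)*(-1/213)*(-1/132)*28249 + 34596 = 28249/56232 + 34596 = 1945430521/56232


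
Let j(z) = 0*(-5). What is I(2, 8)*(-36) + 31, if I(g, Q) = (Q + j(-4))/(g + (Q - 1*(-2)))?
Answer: 7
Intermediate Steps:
j(z) = 0
I(g, Q) = Q/(2 + Q + g) (I(g, Q) = (Q + 0)/(g + (Q - 1*(-2))) = Q/(g + (Q + 2)) = Q/(g + (2 + Q)) = Q/(2 + Q + g))
I(2, 8)*(-36) + 31 = (8/(2 + 8 + 2))*(-36) + 31 = (8/12)*(-36) + 31 = (8*(1/12))*(-36) + 31 = (⅔)*(-36) + 31 = -24 + 31 = 7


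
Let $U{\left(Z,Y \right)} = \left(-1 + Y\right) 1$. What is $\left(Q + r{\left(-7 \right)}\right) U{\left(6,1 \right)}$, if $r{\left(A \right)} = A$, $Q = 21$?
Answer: $0$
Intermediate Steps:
$U{\left(Z,Y \right)} = -1 + Y$
$\left(Q + r{\left(-7 \right)}\right) U{\left(6,1 \right)} = \left(21 - 7\right) \left(-1 + 1\right) = 14 \cdot 0 = 0$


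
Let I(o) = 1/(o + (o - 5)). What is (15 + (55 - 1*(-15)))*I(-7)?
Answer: -85/19 ≈ -4.4737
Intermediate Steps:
I(o) = 1/(-5 + 2*o) (I(o) = 1/(o + (-5 + o)) = 1/(-5 + 2*o))
(15 + (55 - 1*(-15)))*I(-7) = (15 + (55 - 1*(-15)))/(-5 + 2*(-7)) = (15 + (55 + 15))/(-5 - 14) = (15 + 70)/(-19) = 85*(-1/19) = -85/19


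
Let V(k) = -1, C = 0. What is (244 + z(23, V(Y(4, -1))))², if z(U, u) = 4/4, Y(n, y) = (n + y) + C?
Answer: 60025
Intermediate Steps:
Y(n, y) = n + y (Y(n, y) = (n + y) + 0 = n + y)
z(U, u) = 1 (z(U, u) = 4*(¼) = 1)
(244 + z(23, V(Y(4, -1))))² = (244 + 1)² = 245² = 60025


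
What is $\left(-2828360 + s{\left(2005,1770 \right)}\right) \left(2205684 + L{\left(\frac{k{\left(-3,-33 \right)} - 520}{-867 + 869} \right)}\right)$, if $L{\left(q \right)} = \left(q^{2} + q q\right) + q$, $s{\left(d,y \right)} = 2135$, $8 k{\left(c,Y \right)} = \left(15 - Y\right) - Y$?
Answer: $- \frac{844852372947225}{128} \approx -6.6004 \cdot 10^{12}$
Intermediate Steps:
$k{\left(c,Y \right)} = \frac{15}{8} - \frac{Y}{4}$ ($k{\left(c,Y \right)} = \frac{\left(15 - Y\right) - Y}{8} = \frac{15 - 2 Y}{8} = \frac{15}{8} - \frac{Y}{4}$)
$L{\left(q \right)} = q + 2 q^{2}$ ($L{\left(q \right)} = \left(q^{2} + q^{2}\right) + q = 2 q^{2} + q = q + 2 q^{2}$)
$\left(-2828360 + s{\left(2005,1770 \right)}\right) \left(2205684 + L{\left(\frac{k{\left(-3,-33 \right)} - 520}{-867 + 869} \right)}\right) = \left(-2828360 + 2135\right) \left(2205684 + \frac{\left(\frac{15}{8} - - \frac{33}{4}\right) - 520}{-867 + 869} \left(1 + 2 \frac{\left(\frac{15}{8} - - \frac{33}{4}\right) - 520}{-867 + 869}\right)\right) = - 2826225 \left(2205684 + \frac{\left(\frac{15}{8} + \frac{33}{4}\right) - 520}{2} \left(1 + 2 \frac{\left(\frac{15}{8} + \frac{33}{4}\right) - 520}{2}\right)\right) = - 2826225 \left(2205684 + \left(\frac{81}{8} - 520\right) \frac{1}{2} \left(1 + 2 \left(\frac{81}{8} - 520\right) \frac{1}{2}\right)\right) = - 2826225 \left(2205684 + \left(- \frac{4079}{8}\right) \frac{1}{2} \left(1 + 2 \left(\left(- \frac{4079}{8}\right) \frac{1}{2}\right)\right)\right) = - 2826225 \left(2205684 - \frac{4079 \left(1 + 2 \left(- \frac{4079}{16}\right)\right)}{16}\right) = - 2826225 \left(2205684 - \frac{4079 \left(1 - \frac{4079}{8}\right)}{16}\right) = - 2826225 \left(2205684 - - \frac{16605609}{128}\right) = - 2826225 \left(2205684 + \frac{16605609}{128}\right) = \left(-2826225\right) \frac{298933161}{128} = - \frac{844852372947225}{128}$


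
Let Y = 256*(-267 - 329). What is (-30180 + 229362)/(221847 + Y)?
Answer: 199182/69271 ≈ 2.8754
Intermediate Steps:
Y = -152576 (Y = 256*(-596) = -152576)
(-30180 + 229362)/(221847 + Y) = (-30180 + 229362)/(221847 - 152576) = 199182/69271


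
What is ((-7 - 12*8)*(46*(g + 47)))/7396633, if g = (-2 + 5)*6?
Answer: -307970/7396633 ≈ -0.041637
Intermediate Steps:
g = 18 (g = 3*6 = 18)
((-7 - 12*8)*(46*(g + 47)))/7396633 = ((-7 - 12*8)*(46*(18 + 47)))/7396633 = ((-7 - 96)*(46*65))*(1/7396633) = -103*2990*(1/7396633) = -307970*1/7396633 = -307970/7396633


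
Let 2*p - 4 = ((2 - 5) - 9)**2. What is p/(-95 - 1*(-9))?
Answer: -37/43 ≈ -0.86047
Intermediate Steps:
p = 74 (p = 2 + ((2 - 5) - 9)**2/2 = 2 + (-3 - 9)**2/2 = 2 + (1/2)*(-12)**2 = 2 + (1/2)*144 = 2 + 72 = 74)
p/(-95 - 1*(-9)) = 74/(-95 - 1*(-9)) = 74/(-95 + 9) = 74/(-86) = 74*(-1/86) = -37/43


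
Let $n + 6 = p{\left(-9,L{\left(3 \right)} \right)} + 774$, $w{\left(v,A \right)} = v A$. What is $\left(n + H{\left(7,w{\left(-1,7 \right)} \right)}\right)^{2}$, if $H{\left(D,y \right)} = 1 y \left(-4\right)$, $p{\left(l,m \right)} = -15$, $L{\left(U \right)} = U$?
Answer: $609961$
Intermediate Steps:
$w{\left(v,A \right)} = A v$
$H{\left(D,y \right)} = - 4 y$ ($H{\left(D,y \right)} = y \left(-4\right) = - 4 y$)
$n = 753$ ($n = -6 + \left(-15 + 774\right) = -6 + 759 = 753$)
$\left(n + H{\left(7,w{\left(-1,7 \right)} \right)}\right)^{2} = \left(753 - 4 \cdot 7 \left(-1\right)\right)^{2} = \left(753 - -28\right)^{2} = \left(753 + 28\right)^{2} = 781^{2} = 609961$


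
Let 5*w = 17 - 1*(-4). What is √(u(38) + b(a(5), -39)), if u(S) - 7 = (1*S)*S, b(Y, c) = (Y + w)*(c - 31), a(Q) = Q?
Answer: √807 ≈ 28.408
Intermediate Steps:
w = 21/5 (w = (17 - 1*(-4))/5 = (17 + 4)/5 = (⅕)*21 = 21/5 ≈ 4.2000)
b(Y, c) = (-31 + c)*(21/5 + Y) (b(Y, c) = (Y + 21/5)*(c - 31) = (21/5 + Y)*(-31 + c) = (-31 + c)*(21/5 + Y))
u(S) = 7 + S² (u(S) = 7 + (1*S)*S = 7 + S*S = 7 + S²)
√(u(38) + b(a(5), -39)) = √((7 + 38²) + (-651/5 - 31*5 + (21/5)*(-39) + 5*(-39))) = √((7 + 1444) + (-651/5 - 155 - 819/5 - 195)) = √(1451 - 644) = √807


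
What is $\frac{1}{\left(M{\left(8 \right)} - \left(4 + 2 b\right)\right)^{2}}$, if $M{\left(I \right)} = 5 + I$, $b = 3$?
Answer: $\frac{1}{9} \approx 0.11111$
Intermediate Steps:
$\frac{1}{\left(M{\left(8 \right)} - \left(4 + 2 b\right)\right)^{2}} = \frac{1}{\left(\left(5 + 8\right) - 10\right)^{2}} = \frac{1}{\left(13 - 10\right)^{2}} = \frac{1}{3^{2}} = \frac{1}{9}$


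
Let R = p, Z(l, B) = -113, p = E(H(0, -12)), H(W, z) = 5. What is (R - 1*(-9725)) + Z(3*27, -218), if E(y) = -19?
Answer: 9593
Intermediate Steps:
p = -19
R = -19
(R - 1*(-9725)) + Z(3*27, -218) = (-19 - 1*(-9725)) - 113 = (-19 + 9725) - 113 = 9706 - 113 = 9593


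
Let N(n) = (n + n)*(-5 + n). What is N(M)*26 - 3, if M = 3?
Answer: -315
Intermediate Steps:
N(n) = 2*n*(-5 + n) (N(n) = (2*n)*(-5 + n) = 2*n*(-5 + n))
N(M)*26 - 3 = (2*3*(-5 + 3))*26 - 3 = (2*3*(-2))*26 - 3 = -12*26 - 3 = -312 - 3 = -315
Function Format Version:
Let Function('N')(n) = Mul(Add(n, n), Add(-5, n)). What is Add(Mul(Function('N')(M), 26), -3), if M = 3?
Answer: -315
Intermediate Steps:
Function('N')(n) = Mul(2, n, Add(-5, n)) (Function('N')(n) = Mul(Mul(2, n), Add(-5, n)) = Mul(2, n, Add(-5, n)))
Add(Mul(Function('N')(M), 26), -3) = Add(Mul(Mul(2, 3, Add(-5, 3)), 26), -3) = Add(Mul(Mul(2, 3, -2), 26), -3) = Add(Mul(-12, 26), -3) = Add(-312, -3) = -315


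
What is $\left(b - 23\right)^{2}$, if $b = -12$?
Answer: $1225$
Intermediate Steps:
$\left(b - 23\right)^{2} = \left(-12 - 23\right)^{2} = \left(-35\right)^{2} = 1225$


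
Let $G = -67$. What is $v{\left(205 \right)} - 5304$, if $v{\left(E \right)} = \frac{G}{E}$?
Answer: $- \frac{1087387}{205} \approx -5304.3$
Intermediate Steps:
$v{\left(E \right)} = - \frac{67}{E}$
$v{\left(205 \right)} - 5304 = - \frac{67}{205} - 5304 = - \frac{1087387}{205}$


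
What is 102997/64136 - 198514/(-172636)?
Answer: 7628220999/2768045624 ≈ 2.7558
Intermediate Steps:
102997/64136 - 198514/(-172636) = 102997*(1/64136) - 198514*(-1/172636) = 102997/64136 + 99257/86318 = 7628220999/2768045624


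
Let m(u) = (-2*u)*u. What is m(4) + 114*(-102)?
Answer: -11660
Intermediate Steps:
m(u) = -2*u²
m(4) + 114*(-102) = -2*4² + 114*(-102) = -2*16 - 11628 = -32 - 11628 = -11660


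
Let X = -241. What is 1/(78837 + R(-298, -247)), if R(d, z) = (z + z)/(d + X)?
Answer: 539/42493637 ≈ 1.2684e-5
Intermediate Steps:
R(d, z) = 2*z/(-241 + d) (R(d, z) = (z + z)/(d - 241) = (2*z)/(-241 + d) = 2*z/(-241 + d))
1/(78837 + R(-298, -247)) = 1/(78837 + 2*(-247)/(-241 - 298)) = 1/(78837 + 2*(-247)/(-539)) = 1/(78837 + 2*(-247)*(-1/539)) = 1/(78837 + 494/539) = 1/(42493637/539) = 539/42493637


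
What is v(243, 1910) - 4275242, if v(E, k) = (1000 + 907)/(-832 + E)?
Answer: -2518119445/589 ≈ -4.2752e+6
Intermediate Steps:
v(E, k) = 1907/(-832 + E)
v(243, 1910) - 4275242 = 1907/(-832 + 243) - 4275242 = 1907/(-589) - 4275242 = 1907*(-1/589) - 4275242 = -1907/589 - 4275242 = -2518119445/589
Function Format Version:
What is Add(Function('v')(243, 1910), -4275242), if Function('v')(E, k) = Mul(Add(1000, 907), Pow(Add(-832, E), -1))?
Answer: Rational(-2518119445, 589) ≈ -4.2752e+6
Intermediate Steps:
Function('v')(E, k) = Mul(1907, Pow(Add(-832, E), -1))
Add(Function('v')(243, 1910), -4275242) = Add(Mul(1907, Pow(Add(-832, 243), -1)), -4275242) = Add(Mul(1907, Pow(-589, -1)), -4275242) = Add(Mul(1907, Rational(-1, 589)), -4275242) = Add(Rational(-1907, 589), -4275242) = Rational(-2518119445, 589)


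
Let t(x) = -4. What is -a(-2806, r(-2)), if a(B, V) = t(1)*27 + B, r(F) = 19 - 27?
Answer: 2914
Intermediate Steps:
r(F) = -8
a(B, V) = -108 + B (a(B, V) = -4*27 + B = -108 + B)
-a(-2806, r(-2)) = -(-108 - 2806) = -1*(-2914) = 2914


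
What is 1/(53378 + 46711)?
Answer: 1/100089 ≈ 9.9911e-6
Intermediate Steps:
1/(53378 + 46711) = 1/100089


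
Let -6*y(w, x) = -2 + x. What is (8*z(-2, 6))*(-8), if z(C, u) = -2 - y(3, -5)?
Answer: 608/3 ≈ 202.67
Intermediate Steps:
y(w, x) = ⅓ - x/6 (y(w, x) = -(-2 + x)/6 = ⅓ - x/6)
z(C, u) = -19/6 (z(C, u) = -2 - (⅓ - ⅙*(-5)) = -2 - (⅓ + ⅚) = -2 - 1*7/6 = -2 - 7/6 = -19/6)
(8*z(-2, 6))*(-8) = (8*(-19/6))*(-8) = -76/3*(-8) = 608/3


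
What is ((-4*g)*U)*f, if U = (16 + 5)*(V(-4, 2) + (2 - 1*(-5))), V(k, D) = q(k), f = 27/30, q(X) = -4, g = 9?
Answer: -10206/5 ≈ -2041.2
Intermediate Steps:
f = 9/10 (f = 27*(1/30) = 9/10 ≈ 0.90000)
V(k, D) = -4
U = 63 (U = (16 + 5)*(-4 + (2 - 1*(-5))) = 21*(-4 + (2 + 5)) = 21*(-4 + 7) = 21*3 = 63)
((-4*g)*U)*f = (-4*9*63)*(9/10) = -36*63*(9/10) = -2268*9/10 = -10206/5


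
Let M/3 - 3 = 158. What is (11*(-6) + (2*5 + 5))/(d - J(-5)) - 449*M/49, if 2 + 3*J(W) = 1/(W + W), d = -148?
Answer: -15210481/3437 ≈ -4425.5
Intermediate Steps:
M = 483 (M = 9 + 3*158 = 9 + 474 = 483)
J(W) = -⅔ + 1/(6*W) (J(W) = -⅔ + 1/(3*(W + W)) = -⅔ + 1/(3*((2*W))) = -⅔ + (1/(2*W))/3 = -⅔ + 1/(6*W))
(11*(-6) + (2*5 + 5))/(d - J(-5)) - 449*M/49 = (11*(-6) + (2*5 + 5))/(-148 - (1 - 4*(-5))/(6*(-5))) - 449/(49/483) = (-66 + (10 + 5))/(-148 - (-1)*(1 + 20)/(6*5)) - 449/(49*(1/483)) = (-66 + 15)/(-148 - (-1)*21/(6*5)) - 449/7/69 = -51/(-148 - 1*(-7/10)) - 449*69/7 = -51/(-148 + 7/10) - 30981/7 = -51/(-1473/10) - 30981/7 = -51*(-10/1473) - 30981/7 = 170/491 - 30981/7 = -15210481/3437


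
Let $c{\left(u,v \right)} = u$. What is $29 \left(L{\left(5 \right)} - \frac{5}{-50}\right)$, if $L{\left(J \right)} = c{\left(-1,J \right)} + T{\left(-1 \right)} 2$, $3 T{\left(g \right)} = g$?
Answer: $- \frac{1363}{30} \approx -45.433$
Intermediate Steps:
$T{\left(g \right)} = \frac{g}{3}$
$L{\left(J \right)} = - \frac{5}{3}$ ($L{\left(J \right)} = -1 + \frac{1}{3} \left(-1\right) 2 = -1 - \frac{2}{3} = - \frac{5}{3}$)
$29 \left(L{\left(5 \right)} - \frac{5}{-50}\right) = 29 \left(- \frac{5}{3} - \frac{5}{-50}\right) = 29 \left(- \frac{5}{3} - - \frac{1}{10}\right) = 29 \left(- \frac{5}{3} + \frac{1}{10}\right) = 29 \left(- \frac{47}{30}\right) = - \frac{1363}{30}$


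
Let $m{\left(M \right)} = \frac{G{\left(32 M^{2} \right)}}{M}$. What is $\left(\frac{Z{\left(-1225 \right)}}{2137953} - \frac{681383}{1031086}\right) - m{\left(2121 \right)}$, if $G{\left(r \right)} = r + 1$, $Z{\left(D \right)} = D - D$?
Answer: $- \frac{21204712910923}{312419058} \approx -67873.0$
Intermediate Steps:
$Z{\left(D \right)} = 0$
$G{\left(r \right)} = 1 + r$
$m{\left(M \right)} = \frac{1 + 32 M^{2}}{M}$
$\left(\frac{Z{\left(-1225 \right)}}{2137953} - \frac{681383}{1031086}\right) - m{\left(2121 \right)} = \left(\frac{0}{2137953} - \frac{681383}{1031086}\right) - \left(\frac{1}{2121} + 32 \cdot 2121\right) = \left(0 \cdot \frac{1}{2137953} - \frac{681383}{1031086}\right) - \left(\frac{1}{2121} + 67872\right) = \left(0 - \frac{681383}{1031086}\right) - \frac{143956513}{2121} = - \frac{681383}{1031086} - \frac{143956513}{2121} = - \frac{21204712910923}{312419058}$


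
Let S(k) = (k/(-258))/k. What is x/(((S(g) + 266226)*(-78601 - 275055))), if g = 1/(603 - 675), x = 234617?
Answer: -1780329/714450723188 ≈ -2.4919e-6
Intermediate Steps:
g = -1/72 (g = 1/(-72) = -1/72 ≈ -0.013889)
S(k) = -1/258 (S(k) = (k*(-1/258))/k = (-k/258)/k = -1/258)
x/(((S(g) + 266226)*(-78601 - 275055))) = 234617/(((-1/258 + 266226)*(-78601 - 275055))) = 234617/(((68686307/258)*(-353656))) = 234617/(-12145662294196/129) = 234617*(-129/12145662294196) = -1780329/714450723188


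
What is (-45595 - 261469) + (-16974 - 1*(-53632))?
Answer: -270406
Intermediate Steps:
(-45595 - 261469) + (-16974 - 1*(-53632)) = -307064 + (-16974 + 53632) = -307064 + 36658 = -270406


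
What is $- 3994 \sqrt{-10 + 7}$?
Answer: $- 3994 i \sqrt{3} \approx - 6917.8 i$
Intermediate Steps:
$- 3994 \sqrt{-10 + 7} = - 3994 \sqrt{-3} = - 3994 i \sqrt{3}$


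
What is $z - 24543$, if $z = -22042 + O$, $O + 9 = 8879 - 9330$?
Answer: $-47045$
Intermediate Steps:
$O = -460$ ($O = -9 + \left(8879 - 9330\right) = -9 - 451 = -460$)
$z = -22502$ ($z = -22042 - 460 = -22502$)
$z - 24543 = -22502 - 24543 = -47045$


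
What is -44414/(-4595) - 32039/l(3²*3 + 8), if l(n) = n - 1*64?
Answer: 148507211/133255 ≈ 1114.5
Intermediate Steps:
l(n) = -64 + n (l(n) = n - 64 = -64 + n)
-44414/(-4595) - 32039/l(3²*3 + 8) = -44414/(-4595) - 32039/(-64 + (3²*3 + 8)) = -44414*(-1/4595) - 32039/(-64 + (9*3 + 8)) = 44414/4595 - 32039/(-64 + (27 + 8)) = 44414/4595 - 32039/(-64 + 35) = 44414/4595 - 32039/(-29) = 44414/4595 - 32039*(-1/29) = 44414/4595 + 32039/29 = 148507211/133255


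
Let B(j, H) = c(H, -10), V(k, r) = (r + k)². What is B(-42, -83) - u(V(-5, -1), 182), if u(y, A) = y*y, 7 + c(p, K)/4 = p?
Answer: -1656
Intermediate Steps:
c(p, K) = -28 + 4*p
V(k, r) = (k + r)²
u(y, A) = y²
B(j, H) = -28 + 4*H
B(-42, -83) - u(V(-5, -1), 182) = (-28 + 4*(-83)) - ((-5 - 1)²)² = (-28 - 332) - ((-6)²)² = -360 - 1*36² = -360 - 1*1296 = -360 - 1296 = -1656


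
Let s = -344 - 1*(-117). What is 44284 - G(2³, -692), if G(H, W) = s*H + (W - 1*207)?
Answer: 46999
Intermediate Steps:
s = -227 (s = -344 + 117 = -227)
G(H, W) = -207 + W - 227*H (G(H, W) = -227*H + (W - 1*207) = -227*H + (W - 207) = -227*H + (-207 + W) = -207 + W - 227*H)
44284 - G(2³, -692) = 44284 - (-207 - 692 - 227*2³) = 44284 - (-207 - 692 - 227*8) = 44284 - (-207 - 692 - 1816) = 44284 - 1*(-2715) = 44284 + 2715 = 46999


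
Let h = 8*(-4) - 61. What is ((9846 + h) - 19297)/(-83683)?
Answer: 9544/83683 ≈ 0.11405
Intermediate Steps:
h = -93 (h = -32 - 61 = -93)
((9846 + h) - 19297)/(-83683) = ((9846 - 93) - 19297)/(-83683) = (9753 - 19297)*(-1/83683) = -9544*(-1/83683) = 9544/83683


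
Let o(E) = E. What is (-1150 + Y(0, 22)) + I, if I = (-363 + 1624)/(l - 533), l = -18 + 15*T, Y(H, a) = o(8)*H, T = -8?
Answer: -772911/671 ≈ -1151.9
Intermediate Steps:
Y(H, a) = 8*H
l = -138 (l = -18 + 15*(-8) = -18 - 120 = -138)
I = -1261/671 (I = (-363 + 1624)/(-138 - 533) = 1261/(-671) = 1261*(-1/671) = -1261/671 ≈ -1.8793)
(-1150 + Y(0, 22)) + I = (-1150 + 8*0) - 1261/671 = (-1150 + 0) - 1261/671 = -1150 - 1261/671 = -772911/671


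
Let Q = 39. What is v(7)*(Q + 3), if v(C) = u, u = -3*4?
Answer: -504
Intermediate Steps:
u = -12
v(C) = -12
v(7)*(Q + 3) = -12*(39 + 3) = -12*42 = -504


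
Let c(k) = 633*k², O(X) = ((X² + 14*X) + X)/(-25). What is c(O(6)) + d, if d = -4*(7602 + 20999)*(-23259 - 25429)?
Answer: 3481323769508/625 ≈ 5.5701e+9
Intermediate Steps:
O(X) = -3*X/5 - X²/25 (O(X) = (X² + 15*X)*(-1/25) = -3*X/5 - X²/25)
d = 5570101952 (d = -114404*(-48688) = -4*(-1392525488) = 5570101952)
c(O(6)) + d = 633*(-1/25*6*(15 + 6))² + 5570101952 = 633*(-1/25*6*21)² + 5570101952 = 633*(-126/25)² + 5570101952 = 633*(15876/625) + 5570101952 = 10049508/625 + 5570101952 = 3481323769508/625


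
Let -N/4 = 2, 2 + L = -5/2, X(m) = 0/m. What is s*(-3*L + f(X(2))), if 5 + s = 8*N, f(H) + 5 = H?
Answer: -1173/2 ≈ -586.50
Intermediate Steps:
X(m) = 0
f(H) = -5 + H
L = -9/2 (L = -2 - 5/2 = -9/2 ≈ -4.5000)
N = -8 (N = -4*2 = -8)
s = -69 (s = -5 + 8*(-8) = -5 - 64 = -69)
s*(-3*L + f(X(2))) = -69*(-3*(-9/2) + (-5 + 0)) = -69*(27/2 - 5) = -69*17/2 = -1173/2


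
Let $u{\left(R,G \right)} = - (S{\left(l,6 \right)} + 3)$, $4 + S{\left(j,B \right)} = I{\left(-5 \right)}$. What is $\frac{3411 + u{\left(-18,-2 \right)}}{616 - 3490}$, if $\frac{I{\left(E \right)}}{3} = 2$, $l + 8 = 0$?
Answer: $- \frac{1703}{1437} \approx -1.1851$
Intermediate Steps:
$l = -8$ ($l = -8 + 0 = -8$)
$I{\left(E \right)} = 6$ ($I{\left(E \right)} = 3 \cdot 2 = 6$)
$S{\left(j,B \right)} = 2$ ($S{\left(j,B \right)} = -4 + 6 = 2$)
$u{\left(R,G \right)} = -5$ ($u{\left(R,G \right)} = - (2 + 3) = \left(-1\right) 5 = -5$)
$\frac{3411 + u{\left(-18,-2 \right)}}{616 - 3490} = \frac{3411 - 5}{616 - 3490} = \frac{3406}{-2874} = 3406 \left(- \frac{1}{2874}\right) = - \frac{1703}{1437}$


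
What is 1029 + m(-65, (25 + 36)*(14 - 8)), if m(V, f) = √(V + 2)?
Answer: 1029 + 3*I*√7 ≈ 1029.0 + 7.9373*I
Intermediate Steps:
m(V, f) = √(2 + V)
1029 + m(-65, (25 + 36)*(14 - 8)) = 1029 + √(2 - 65) = 1029 + √(-63) = 1029 + 3*I*√7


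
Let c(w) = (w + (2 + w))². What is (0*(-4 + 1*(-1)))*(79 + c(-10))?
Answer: 0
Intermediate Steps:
c(w) = (2 + 2*w)²
(0*(-4 + 1*(-1)))*(79 + c(-10)) = (0*(-4 + 1*(-1)))*(79 + 4*(1 - 10)²) = (0*(-4 - 1))*(79 + 4*(-9)²) = (0*(-5))*(79 + 4*81) = 0*(79 + 324) = 0*403 = 0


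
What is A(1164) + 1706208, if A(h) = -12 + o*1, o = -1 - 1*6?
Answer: 1706189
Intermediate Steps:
o = -7 (o = -1 - 6 = -7)
A(h) = -19 (A(h) = -12 - 7*1 = -12 - 7 = -19)
A(1164) + 1706208 = -19 + 1706208 = 1706189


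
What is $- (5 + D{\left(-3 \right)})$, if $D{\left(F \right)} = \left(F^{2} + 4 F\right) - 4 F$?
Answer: $-14$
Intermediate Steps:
$D{\left(F \right)} = F^{2}$
$- (5 + D{\left(-3 \right)}) = - (5 + \left(-3\right)^{2}) = - (5 + 9) = \left(-1\right) 14 = -14$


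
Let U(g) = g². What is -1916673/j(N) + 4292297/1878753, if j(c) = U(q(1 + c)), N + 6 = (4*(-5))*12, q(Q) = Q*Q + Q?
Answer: 15335559351226031/6714002652445200 ≈ 2.2841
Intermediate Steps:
q(Q) = Q + Q² (q(Q) = Q² + Q = Q + Q²)
N = -246 (N = -6 + (4*(-5))*12 = -6 - 20*12 = -6 - 240 = -246)
j(c) = (1 + c)²*(2 + c)² (j(c) = ((1 + c)*(1 + (1 + c)))² = ((1 + c)*(2 + c))² = (1 + c)²*(2 + c)²)
-1916673/j(N) + 4292297/1878753 = -1916673*1/((1 - 246)²*(2 - 246)²) + 4292297/1878753 = -1916673/((-245)²*(-244)²) + 4292297*(1/1878753) = -1916673/(60025*59536) + 4292297/1878753 = -1916673/3573648400 + 4292297/1878753 = 15335559351226031/6714002652445200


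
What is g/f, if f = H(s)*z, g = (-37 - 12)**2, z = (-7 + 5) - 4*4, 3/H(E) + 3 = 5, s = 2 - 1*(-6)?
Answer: -2401/27 ≈ -88.926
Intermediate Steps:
s = 8 (s = 2 + 6 = 8)
H(E) = 3/2 (H(E) = 3/(-3 + 5) = 3/2)
z = -18 (z = -2 - 16 = -18)
g = 2401 (g = (-49)**2 = 2401)
f = -27 (f = (3/2)*(-18) = -27)
g/f = 2401/(-27) = 2401*(-1/27) = -2401/27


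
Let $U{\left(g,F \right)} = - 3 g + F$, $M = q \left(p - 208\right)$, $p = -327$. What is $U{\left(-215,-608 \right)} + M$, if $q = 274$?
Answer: $-146553$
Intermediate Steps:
$M = -146590$ ($M = 274 \left(-327 - 208\right) = 274 \left(-535\right) = -146590$)
$U{\left(g,F \right)} = F - 3 g$
$U{\left(-215,-608 \right)} + M = \left(-608 - -645\right) - 146590 = \left(-608 + 645\right) - 146590 = 37 - 146590 = -146553$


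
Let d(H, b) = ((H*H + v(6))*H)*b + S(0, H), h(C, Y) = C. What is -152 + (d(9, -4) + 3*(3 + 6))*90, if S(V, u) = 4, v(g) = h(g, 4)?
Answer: -279242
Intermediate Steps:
v(g) = g
d(H, b) = 4 + H*b*(6 + H²) (d(H, b) = ((H*H + 6)*H)*b + 4 = ((H² + 6)*H)*b + 4 = ((6 + H²)*H)*b + 4 = (H*(6 + H²))*b + 4 = H*b*(6 + H²) + 4 = 4 + H*b*(6 + H²))
-152 + (d(9, -4) + 3*(3 + 6))*90 = -152 + ((4 - 4*9³ + 6*9*(-4)) + 3*(3 + 6))*90 = -152 + ((4 - 4*729 - 216) + 3*9)*90 = -152 + ((4 - 2916 - 216) + 27)*90 = -152 + (-3128 + 27)*90 = -152 - 3101*90 = -152 - 279090 = -279242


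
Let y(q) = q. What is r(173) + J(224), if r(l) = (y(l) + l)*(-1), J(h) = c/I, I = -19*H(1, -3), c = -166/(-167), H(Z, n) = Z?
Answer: -1098024/3173 ≈ -346.05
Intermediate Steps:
c = 166/167 (c = -166*(-1/167) = 166/167 ≈ 0.99401)
I = -19 (I = -19*1 = -19)
J(h) = -166/3173 (J(h) = (166/167)/(-19) = (166/167)*(-1/19) = -166/3173)
r(l) = -2*l (r(l) = (l + l)*(-1) = (2*l)*(-1) = -2*l)
r(173) + J(224) = -2*173 - 166/3173 = -346 - 166/3173 = -1098024/3173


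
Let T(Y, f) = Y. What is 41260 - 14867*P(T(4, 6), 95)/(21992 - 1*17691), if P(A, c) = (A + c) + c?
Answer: 174575062/4301 ≈ 40589.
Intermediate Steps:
P(A, c) = A + 2*c
41260 - 14867*P(T(4, 6), 95)/(21992 - 1*17691) = 41260 - 14867*(4 + 2*95)/(21992 - 1*17691) = 41260 - 14867*(4 + 190)/(21992 - 17691) = 41260 - 14867/(4301/194) = 41260 - 14867/(4301*(1/194)) = 41260 - 14867/4301/194 = 41260 - 14867*194/4301 = 41260 - 2884198/4301 = 174575062/4301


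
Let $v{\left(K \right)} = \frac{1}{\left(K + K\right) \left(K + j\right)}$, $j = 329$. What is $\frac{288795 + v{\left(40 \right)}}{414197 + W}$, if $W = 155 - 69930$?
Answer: $\frac{8525228401}{10167337440} \approx 0.83849$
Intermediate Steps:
$v{\left(K \right)} = \frac{1}{2 K \left(329 + K\right)}$ ($v{\left(K \right)} = \frac{1}{\left(K + K\right) \left(K + 329\right)} = \frac{1}{2 K \left(329 + K\right)}$)
$W = -69775$ ($W = 155 - 69930 = -69775$)
$\frac{288795 + v{\left(40 \right)}}{414197 + W} = \frac{288795 + \frac{1}{2 \cdot 40 \left(329 + 40\right)}}{414197 - 69775} = \frac{288795 + \frac{1}{2} \cdot \frac{1}{40} \cdot \frac{1}{369}}{344422} = \left(288795 + \frac{1}{2} \cdot \frac{1}{40} \cdot \frac{1}{369}\right) \frac{1}{344422} = \left(288795 + \frac{1}{29520}\right) \frac{1}{344422} = \frac{8525228401}{29520} \cdot \frac{1}{344422} = \frac{8525228401}{10167337440}$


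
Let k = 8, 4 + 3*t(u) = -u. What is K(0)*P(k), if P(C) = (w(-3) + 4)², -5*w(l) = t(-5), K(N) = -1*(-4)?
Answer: 13924/225 ≈ 61.884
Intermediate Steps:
K(N) = 4
t(u) = -4/3 - u/3 (t(u) = -4/3 + (-u)/3 = -4/3 - u/3)
w(l) = -1/15 (w(l) = -(-4/3 - ⅓*(-5))/5 = -(-4/3 + 5/3)/5 = -⅕*⅓ = -1/15)
P(C) = 3481/225 (P(C) = (-1/15 + 4)² = (59/15)² = 3481/225)
K(0)*P(k) = 4*(3481/225) = 13924/225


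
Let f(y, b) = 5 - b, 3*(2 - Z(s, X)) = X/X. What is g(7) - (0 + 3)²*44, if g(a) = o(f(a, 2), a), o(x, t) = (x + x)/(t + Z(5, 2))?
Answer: -5139/13 ≈ -395.31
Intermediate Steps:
Z(s, X) = 5/3 (Z(s, X) = 2 - X/(3*X) = 2 - ⅓*1 = 2 - ⅓ = 5/3)
o(x, t) = 2*x/(5/3 + t) (o(x, t) = (x + x)/(t + 5/3) = (2*x)/(5/3 + t) = 2*x/(5/3 + t))
g(a) = 18/(5 + 3*a) (g(a) = 6*(5 - 1*2)/(5 + 3*a) = 6*(5 - 2)/(5 + 3*a) = 6*3/(5 + 3*a) = 18/(5 + 3*a))
g(7) - (0 + 3)²*44 = 18/(5 + 3*7) - (0 + 3)²*44 = 18/(5 + 21) - 1*3²*44 = 18/26 - 1*9*44 = 18*(1/26) - 9*44 = 9/13 - 396 = -5139/13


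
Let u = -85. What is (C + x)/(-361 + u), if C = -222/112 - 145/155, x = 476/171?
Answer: 39779/132397776 ≈ 0.00030045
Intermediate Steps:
x = 476/171 (x = 476*(1/171) = 476/171 ≈ 2.7836)
C = -5065/1736 (C = -222*1/112 - 145*1/155 = -111/56 - 29/31 = -5065/1736 ≈ -2.9176)
(C + x)/(-361 + u) = (-5065/1736 + 476/171)/(-361 - 85) = -39779/296856/(-446) = -1/446*(-39779/296856) = 39779/132397776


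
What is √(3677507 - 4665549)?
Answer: I*√988042 ≈ 994.0*I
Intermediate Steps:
√(3677507 - 4665549) = √(-988042) = I*√988042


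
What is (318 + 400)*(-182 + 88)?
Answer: -67492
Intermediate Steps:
(318 + 400)*(-182 + 88) = 718*(-94) = -67492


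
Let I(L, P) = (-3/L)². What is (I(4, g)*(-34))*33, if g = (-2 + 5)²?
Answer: -5049/8 ≈ -631.13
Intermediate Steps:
g = 9 (g = 3² = 9)
I(L, P) = 9/L²
(I(4, g)*(-34))*33 = ((9/4²)*(-34))*33 = ((9*(1/16))*(-34))*33 = ((9/16)*(-34))*33 = -153/8*33 = -5049/8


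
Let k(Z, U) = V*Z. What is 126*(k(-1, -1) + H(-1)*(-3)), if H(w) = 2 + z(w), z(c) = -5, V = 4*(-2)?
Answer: 2142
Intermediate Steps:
V = -8
k(Z, U) = -8*Z
H(w) = -3 (H(w) = 2 - 5 = -3)
126*(k(-1, -1) + H(-1)*(-3)) = 126*(-8*(-1) - 3*(-3)) = 126*(8 + 9) = 126*17 = 2142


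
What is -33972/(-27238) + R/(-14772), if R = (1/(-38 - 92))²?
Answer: 4240500531181/3399939769200 ≈ 1.2472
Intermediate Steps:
R = 1/16900 (R = (1/(-130))² = (-1/130)² = 1/16900 ≈ 5.9172e-5)
-33972/(-27238) + R/(-14772) = -33972/(-27238) + (1/16900)/(-14772) = -33972*(-1/27238) + (1/16900)*(-1/14772) = 16986/13619 - 1/249646800 = 4240500531181/3399939769200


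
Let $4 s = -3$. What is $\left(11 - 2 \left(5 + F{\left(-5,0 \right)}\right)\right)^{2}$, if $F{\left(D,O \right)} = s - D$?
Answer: $\frac{225}{4} \approx 56.25$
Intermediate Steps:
$s = - \frac{3}{4}$ ($s = \frac{1}{4} \left(-3\right) = - \frac{3}{4} \approx -0.75$)
$F{\left(D,O \right)} = - \frac{3}{4} - D$
$\left(11 - 2 \left(5 + F{\left(-5,0 \right)}\right)\right)^{2} = \left(11 - 2 \left(5 - - \frac{17}{4}\right)\right)^{2} = \left(11 - 2 \left(5 + \left(- \frac{3}{4} + 5\right)\right)\right)^{2} = \left(11 - 2 \left(5 + \frac{17}{4}\right)\right)^{2} = \left(11 - \frac{37}{2}\right)^{2} = \left(- \frac{15}{2}\right)^{2} = \frac{225}{4}$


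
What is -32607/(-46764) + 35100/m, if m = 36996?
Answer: 26368009/16019268 ≈ 1.6460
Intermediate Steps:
-32607/(-46764) + 35100/m = -32607/(-46764) + 35100/36996 = -32607*(-1/46764) + 35100*(1/36996) = 3623/5196 + 2925/3083 = 26368009/16019268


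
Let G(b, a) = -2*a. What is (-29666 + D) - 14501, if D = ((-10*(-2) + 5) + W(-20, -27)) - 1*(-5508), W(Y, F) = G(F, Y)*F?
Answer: -39714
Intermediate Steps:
W(Y, F) = -2*F*Y (W(Y, F) = (-2*Y)*F = -2*F*Y)
D = 4453 (D = ((-10*(-2) + 5) - 2*(-27)*(-20)) - 1*(-5508) = ((20 + 5) - 1080) + 5508 = (25 - 1080) + 5508 = -1055 + 5508 = 4453)
(-29666 + D) - 14501 = (-29666 + 4453) - 14501 = -25213 - 14501 = -39714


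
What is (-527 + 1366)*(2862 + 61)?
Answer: 2452397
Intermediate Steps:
(-527 + 1366)*(2862 + 61) = 839*2923 = 2452397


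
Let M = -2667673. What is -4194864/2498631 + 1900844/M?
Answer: -5313344392012/2221843485221 ≈ -2.3914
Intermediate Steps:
-4194864/2498631 + 1900844/M = -4194864/2498631 + 1900844/(-2667673) = -4194864*1/2498631 + 1900844*(-1/2667673) = -1398288/832877 - 1900844/2667673 = -5313344392012/2221843485221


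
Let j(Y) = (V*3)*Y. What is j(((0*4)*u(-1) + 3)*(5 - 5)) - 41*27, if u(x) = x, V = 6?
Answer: -1107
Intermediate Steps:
j(Y) = 18*Y (j(Y) = (6*3)*Y = 18*Y)
j(((0*4)*u(-1) + 3)*(5 - 5)) - 41*27 = 18*(((0*4)*(-1) + 3)*(5 - 5)) - 41*27 = 18*((0*(-1) + 3)*0) - 1107 = 18*((0 + 3)*0) - 1107 = 18*(3*0) - 1107 = 18*0 - 1107 = 0 - 1107 = -1107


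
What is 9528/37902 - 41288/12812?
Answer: -60117710/20233351 ≈ -2.9712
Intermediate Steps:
9528/37902 - 41288/12812 = 9528*(1/37902) - 41288*1/12812 = 1588/6317 - 10322/3203 = -60117710/20233351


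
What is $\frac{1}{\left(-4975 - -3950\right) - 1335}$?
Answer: $- \frac{1}{2360} \approx -0.00042373$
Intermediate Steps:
$\frac{1}{\left(-4975 - -3950\right) - 1335} = \frac{1}{\left(-4975 + 3950\right) - 1335} = \frac{1}{-1025 - 1335} = \frac{1}{-2360} = - \frac{1}{2360}$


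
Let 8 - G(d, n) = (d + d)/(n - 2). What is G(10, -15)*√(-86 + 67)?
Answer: 156*I*√19/17 ≈ 39.999*I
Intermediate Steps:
G(d, n) = 8 - 2*d/(-2 + n) (G(d, n) = 8 - (d + d)/(n - 2) = 8 - 2*d/(-2 + n))
G(10, -15)*√(-86 + 67) = (2*(-8 - 1*10 + 4*(-15))/(-2 - 15))*√(-86 + 67) = (2*(-8 - 10 - 60)/(-17))*√(-19) = (2*(-1/17)*(-78))*(I*√19) = 156*(I*√19)/17 = 156*I*√19/17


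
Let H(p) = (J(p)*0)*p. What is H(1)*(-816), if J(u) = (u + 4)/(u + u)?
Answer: 0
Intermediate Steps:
J(u) = (4 + u)/(2*u) (J(u) = (4 + u)/((2*u)) = (4 + u)*(1/(2*u)) = (4 + u)/(2*u))
H(p) = 0 (H(p) = (((4 + p)/(2*p))*0)*p = 0*p = 0)
H(1)*(-816) = 0*(-816) = 0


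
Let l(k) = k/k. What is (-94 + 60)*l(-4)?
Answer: -34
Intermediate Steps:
l(k) = 1
(-94 + 60)*l(-4) = (-94 + 60)*1 = -34*1 = -34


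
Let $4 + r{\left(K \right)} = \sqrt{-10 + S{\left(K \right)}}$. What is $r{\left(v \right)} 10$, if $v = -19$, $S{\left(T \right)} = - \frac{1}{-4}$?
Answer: $-40 + 5 i \sqrt{39} \approx -40.0 + 31.225 i$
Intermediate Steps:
$S{\left(T \right)} = \frac{1}{4}$ ($S{\left(T \right)} = \left(-1\right) \left(- \frac{1}{4}\right) = \frac{1}{4}$)
$r{\left(K \right)} = -4 + \frac{i \sqrt{39}}{2}$ ($r{\left(K \right)} = -4 + \sqrt{-10 + \frac{1}{4}} = -4 + \sqrt{- \frac{39}{4}} = -4 + \frac{i \sqrt{39}}{2}$)
$r{\left(v \right)} 10 = \left(-4 + \frac{i \sqrt{39}}{2}\right) 10 = -40 + 5 i \sqrt{39}$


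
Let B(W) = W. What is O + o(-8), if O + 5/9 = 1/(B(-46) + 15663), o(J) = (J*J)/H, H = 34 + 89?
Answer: -202652/5762673 ≈ -0.035166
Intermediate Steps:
H = 123
o(J) = J**2/123 (o(J) = (J*J)/123 = J**2*(1/123) = J**2/123)
O = -78076/140553 (O = -5/9 + 1/(-46 + 15663) = -5/9 + 1/15617 = -78076/140553 ≈ -0.55549)
O + o(-8) = -78076/140553 + (1/123)*(-8)**2 = -78076/140553 + (1/123)*64 = -78076/140553 + 64/123 = -202652/5762673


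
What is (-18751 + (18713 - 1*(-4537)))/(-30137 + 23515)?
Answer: -409/602 ≈ -0.67940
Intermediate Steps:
(-18751 + (18713 - 1*(-4537)))/(-30137 + 23515) = (-18751 + (18713 + 4537))/(-6622) = (-18751 + 23250)*(-1/6622) = 4499*(-1/6622) = -409/602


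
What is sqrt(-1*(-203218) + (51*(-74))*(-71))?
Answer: 26*sqrt(697) ≈ 686.42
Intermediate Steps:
sqrt(-1*(-203218) + (51*(-74))*(-71)) = sqrt(203218 - 3774*(-71)) = sqrt(203218 + 267954) = sqrt(471172) = 26*sqrt(697)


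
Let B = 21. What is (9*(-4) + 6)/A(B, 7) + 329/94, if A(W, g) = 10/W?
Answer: -119/2 ≈ -59.500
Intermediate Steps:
(9*(-4) + 6)/A(B, 7) + 329/94 = (9*(-4) + 6)/((10/21)) + 329/94 = (-36 + 6)/((10*(1/21))) + 329*(1/94) = -30/10/21 + 7/2 = -30*21/10 + 7/2 = -63 + 7/2 = -119/2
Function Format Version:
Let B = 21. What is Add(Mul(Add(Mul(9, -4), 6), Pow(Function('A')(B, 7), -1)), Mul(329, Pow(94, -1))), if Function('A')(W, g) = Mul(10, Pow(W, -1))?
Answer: Rational(-119, 2) ≈ -59.500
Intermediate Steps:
Add(Mul(Add(Mul(9, -4), 6), Pow(Function('A')(B, 7), -1)), Mul(329, Pow(94, -1))) = Add(Mul(Add(Mul(9, -4), 6), Pow(Mul(10, Pow(21, -1)), -1)), Mul(329, Pow(94, -1))) = Add(Mul(Add(-36, 6), Pow(Mul(10, Rational(1, 21)), -1)), Mul(329, Rational(1, 94))) = Add(Mul(-30, Pow(Rational(10, 21), -1)), Rational(7, 2)) = Add(Mul(-30, Rational(21, 10)), Rational(7, 2)) = Add(-63, Rational(7, 2)) = Rational(-119, 2)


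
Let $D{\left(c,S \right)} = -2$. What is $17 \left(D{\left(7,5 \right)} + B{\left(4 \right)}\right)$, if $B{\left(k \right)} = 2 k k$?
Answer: $510$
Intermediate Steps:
$B{\left(k \right)} = 2 k^{2}$
$17 \left(D{\left(7,5 \right)} + B{\left(4 \right)}\right) = 17 \left(-2 + 2 \cdot 4^{2}\right) = 17 \left(-2 + 2 \cdot 16\right) = 17 \left(-2 + 32\right) = 17 \cdot 30 = 510$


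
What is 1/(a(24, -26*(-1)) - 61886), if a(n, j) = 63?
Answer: -1/61823 ≈ -1.6175e-5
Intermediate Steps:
1/(a(24, -26*(-1)) - 61886) = 1/(63 - 61886) = 1/(-61823) = -1/61823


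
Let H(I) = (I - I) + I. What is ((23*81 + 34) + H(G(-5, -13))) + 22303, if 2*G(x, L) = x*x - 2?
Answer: 48423/2 ≈ 24212.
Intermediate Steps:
G(x, L) = -1 + x²/2 (G(x, L) = (x*x - 2)/2 = (x² - 2)/2 = (-2 + x²)/2 = -1 + x²/2)
H(I) = I (H(I) = 0 + I = I)
((23*81 + 34) + H(G(-5, -13))) + 22303 = ((23*81 + 34) + (-1 + (½)*(-5)²)) + 22303 = ((1863 + 34) + (-1 + (½)*25)) + 22303 = (1897 + (-1 + 25/2)) + 22303 = (1897 + 23/2) + 22303 = 3817/2 + 22303 = 48423/2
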